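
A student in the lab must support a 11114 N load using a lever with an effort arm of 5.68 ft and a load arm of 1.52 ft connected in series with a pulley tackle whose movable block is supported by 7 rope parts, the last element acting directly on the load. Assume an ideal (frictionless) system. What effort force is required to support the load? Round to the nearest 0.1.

Lever MA = effort arm / load arm = 5.68/1.52 = 3.7368.
Block-and-tackle MA = number of supporting rope parts = 7.
Combined ideal MA = 3.7368 × 7 = 26.158.
Effort = load / MA = 11114 / 26.158 = 424.88 N.

424.9 N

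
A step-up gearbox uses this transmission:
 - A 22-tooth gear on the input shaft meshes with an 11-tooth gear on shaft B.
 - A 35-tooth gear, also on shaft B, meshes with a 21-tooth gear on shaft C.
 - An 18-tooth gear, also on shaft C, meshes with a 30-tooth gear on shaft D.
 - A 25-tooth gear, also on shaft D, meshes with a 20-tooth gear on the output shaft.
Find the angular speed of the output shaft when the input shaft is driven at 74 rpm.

185 rpm

Gear mesh: ratio = 11/22 = 0.5, so shaft B turns at 74 / 0.5 = 148 rpm.
Gear mesh: ratio = 21/35 = 0.6, so shaft C turns at 148 / 0.6 = 246.67 rpm.
Gear mesh: ratio = 30/18 = 1.6667, so shaft D turns at 246.67 / 1.6667 = 148 rpm.
Gear mesh: ratio = 20/25 = 0.8, so the output shaft turns at 148 / 0.8 = 185 rpm.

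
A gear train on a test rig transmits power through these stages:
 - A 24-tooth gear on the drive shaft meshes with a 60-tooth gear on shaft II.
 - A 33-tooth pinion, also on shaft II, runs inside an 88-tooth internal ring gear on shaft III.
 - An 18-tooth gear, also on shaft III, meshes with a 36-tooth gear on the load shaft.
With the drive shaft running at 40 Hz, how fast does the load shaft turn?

Gear mesh: ratio = 60/24 = 2.5, so shaft II turns at 40 / 2.5 = 16 Hz.
Internal gear: ratio = 88/33 = 2.6667, so shaft III turns at 16 / 2.6667 = 6 Hz.
Gear mesh: ratio = 36/18 = 2, so the load shaft turns at 6 / 2 = 3 Hz.

3 Hz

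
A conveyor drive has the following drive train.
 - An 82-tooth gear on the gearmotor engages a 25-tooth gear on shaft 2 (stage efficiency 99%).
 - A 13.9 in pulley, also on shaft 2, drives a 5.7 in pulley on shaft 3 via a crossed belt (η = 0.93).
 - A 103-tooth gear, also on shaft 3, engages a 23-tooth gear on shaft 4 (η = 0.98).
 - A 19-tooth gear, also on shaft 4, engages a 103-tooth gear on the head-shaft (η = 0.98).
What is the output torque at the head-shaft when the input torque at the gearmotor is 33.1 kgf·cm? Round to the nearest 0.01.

Gear mesh: ratio = 25/82 = 0.30488; torque at shaft 2 = 33.1 × 0.30488 × 0.99 = 9.9905 kgf·cm.
Belt: ratio = 5.7/13.9 = 0.41007; torque at shaft 3 = 9.9905 × 0.41007 × 0.93 = 3.8101 kgf·cm.
Gear mesh: ratio = 23/103 = 0.2233; torque at shaft 4 = 3.8101 × 0.2233 × 0.98 = 0.83378 kgf·cm.
Gear mesh: ratio = 103/19 = 5.4211; torque at the head-shaft = 0.83378 × 5.4211 × 0.98 = 4.4295 kgf·cm.

4.43 kgf·cm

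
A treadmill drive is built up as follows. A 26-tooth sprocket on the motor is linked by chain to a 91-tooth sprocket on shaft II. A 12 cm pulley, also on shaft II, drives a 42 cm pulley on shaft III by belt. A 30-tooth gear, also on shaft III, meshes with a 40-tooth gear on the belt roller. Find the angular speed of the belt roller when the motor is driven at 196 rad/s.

12 rad/s

chain 91/26 = 3.5 → 196/3.5 = 56 rad/s
belt 42/12 = 3.5 → 56/3.5 = 16 rad/s
gear mesh 40/30 = 1.3333 → 16/1.3333 = 12 rad/s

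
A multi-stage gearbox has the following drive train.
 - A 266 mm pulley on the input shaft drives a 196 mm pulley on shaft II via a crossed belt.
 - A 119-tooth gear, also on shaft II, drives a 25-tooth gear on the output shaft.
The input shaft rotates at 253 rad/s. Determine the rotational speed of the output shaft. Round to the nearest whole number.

1634 rad/s

belt 196/266 = 0.73684 → 253/0.73684 = 343.36 rad/s
gear mesh 25/119 = 0.21008 → 343.36/0.21008 = 1634.4 rad/s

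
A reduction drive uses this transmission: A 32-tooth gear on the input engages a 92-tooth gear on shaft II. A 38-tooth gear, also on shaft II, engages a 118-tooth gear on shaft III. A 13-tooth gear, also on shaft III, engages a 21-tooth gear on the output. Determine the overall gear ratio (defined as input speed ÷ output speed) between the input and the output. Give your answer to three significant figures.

Each stage contributes driven/driver: gear mesh 92/32 = 2.875, gear mesh 118/38 = 3.1053, gear mesh 21/13 = 1.6154.
Overall: 2.875 × 3.1053 × 1.6154 = 14.422.

14.4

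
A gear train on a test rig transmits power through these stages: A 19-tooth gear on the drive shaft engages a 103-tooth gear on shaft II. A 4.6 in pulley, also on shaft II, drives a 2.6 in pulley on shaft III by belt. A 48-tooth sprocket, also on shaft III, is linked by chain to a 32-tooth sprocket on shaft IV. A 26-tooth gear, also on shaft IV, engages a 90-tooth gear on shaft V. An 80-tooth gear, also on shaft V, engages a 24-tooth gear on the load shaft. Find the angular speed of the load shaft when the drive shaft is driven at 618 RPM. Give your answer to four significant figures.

291.3 RPM

the drive shaft → shaft II (gear mesh, 103/19): 618 ÷ 5.4211 = 114 RPM
shaft II → shaft III (belt, 2.6/4.6): 114 ÷ 0.56522 = 201.69 RPM
shaft III → shaft IV (chain, 32/48): 201.69 ÷ 0.66667 = 302.54 RPM
shaft IV → shaft V (gear mesh, 90/26): 302.54 ÷ 3.4615 = 87.4 RPM
shaft V → the load shaft (gear mesh, 24/80): 87.4 ÷ 0.3 = 291.33 RPM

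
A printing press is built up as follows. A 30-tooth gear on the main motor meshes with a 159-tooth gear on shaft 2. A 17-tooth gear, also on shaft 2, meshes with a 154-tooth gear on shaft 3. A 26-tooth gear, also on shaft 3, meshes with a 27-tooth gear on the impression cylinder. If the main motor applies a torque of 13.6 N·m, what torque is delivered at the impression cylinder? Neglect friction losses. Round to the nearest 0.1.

678.1 N·m

After the gear mesh (159/30): 13.6 × 5.3 = 72.08 N·m
After the gear mesh (154/17): 72.08 × 9.0588 = 652.96 N·m
After the gear mesh (27/26): 652.96 × 1.0385 = 678.07 N·m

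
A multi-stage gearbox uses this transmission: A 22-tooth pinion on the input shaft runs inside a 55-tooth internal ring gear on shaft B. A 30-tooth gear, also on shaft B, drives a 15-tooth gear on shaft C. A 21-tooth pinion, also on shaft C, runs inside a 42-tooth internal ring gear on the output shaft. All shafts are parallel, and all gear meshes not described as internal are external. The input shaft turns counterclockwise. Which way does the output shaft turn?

clockwise

the input shaft → shaft B: internal mesh, same direction → CCW.
shaft B → shaft C: external mesh, 1 reversal → CW.
shaft C → the output shaft: internal mesh, same direction → CW.
1 reversal in total — an odd number — so the output shaft turns opposite to the input shaft.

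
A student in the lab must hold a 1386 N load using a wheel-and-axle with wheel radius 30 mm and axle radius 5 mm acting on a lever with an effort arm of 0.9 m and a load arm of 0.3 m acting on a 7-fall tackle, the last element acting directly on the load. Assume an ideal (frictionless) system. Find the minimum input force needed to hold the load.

Wheel-and-axle MA = R/r = 30/5 = 6.
Lever MA = effort arm / load arm = 0.9/0.3 = 3.
Block-and-tackle MA = number of supporting rope parts = 7.
Combined ideal MA = 6 × 3 × 7 = 126.
Effort = load / MA = 1386 / 126 = 11 N.

11 N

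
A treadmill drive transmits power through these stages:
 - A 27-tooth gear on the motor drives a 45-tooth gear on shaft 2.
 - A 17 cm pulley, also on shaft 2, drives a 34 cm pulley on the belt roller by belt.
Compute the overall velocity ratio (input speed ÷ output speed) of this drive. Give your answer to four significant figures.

Each stage contributes driven/driver: gear mesh 45/27 = 1.6667, belt 34/17 = 2.
Overall: 1.6667 × 2 = 3.3333.

3.333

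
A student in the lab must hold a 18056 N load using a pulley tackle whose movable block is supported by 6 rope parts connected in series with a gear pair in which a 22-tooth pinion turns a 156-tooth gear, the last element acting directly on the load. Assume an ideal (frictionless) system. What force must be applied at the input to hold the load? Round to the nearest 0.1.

Block-and-tackle MA = number of supporting rope parts = 6.
Gear pair MA = 156/22 = 7.0909.
Combined ideal MA = 6 × 7.0909 = 42.545.
Effort = load / MA = 18056 / 42.545 = 424.39 N.

424.4 N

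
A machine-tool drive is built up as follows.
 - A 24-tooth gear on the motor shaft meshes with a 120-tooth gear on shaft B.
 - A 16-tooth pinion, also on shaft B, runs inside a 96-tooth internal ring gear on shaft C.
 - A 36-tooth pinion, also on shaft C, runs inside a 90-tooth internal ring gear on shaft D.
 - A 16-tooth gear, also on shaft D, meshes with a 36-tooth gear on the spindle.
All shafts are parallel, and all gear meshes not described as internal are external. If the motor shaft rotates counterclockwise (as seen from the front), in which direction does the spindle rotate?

the motor shaft → shaft B: external mesh, 1 reversal → CW.
shaft B → shaft C: internal mesh, same direction → CW.
shaft C → shaft D: internal mesh, same direction → CW.
shaft D → the spindle: external mesh, 1 reversal → CCW.
2 reversals in total — an even number — so the spindle turns the same way as the motor shaft.

counterclockwise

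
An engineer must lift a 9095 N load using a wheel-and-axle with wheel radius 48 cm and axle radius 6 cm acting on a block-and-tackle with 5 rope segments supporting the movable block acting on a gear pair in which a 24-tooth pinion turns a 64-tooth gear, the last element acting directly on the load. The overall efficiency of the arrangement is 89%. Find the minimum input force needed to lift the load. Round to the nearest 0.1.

Wheel-and-axle MA = R/r = 48/6 = 8.
Block-and-tackle MA = number of supporting rope parts = 5.
Gear pair MA = 64/24 = 2.6667.
Combined ideal MA = 8 × 5 × 2.6667 = 106.67.
Actual MA = 106.67 × 0.89 = 94.933.
Effort = load / actual MA = 9095 / 94.933 = 95.804 N.

95.8 N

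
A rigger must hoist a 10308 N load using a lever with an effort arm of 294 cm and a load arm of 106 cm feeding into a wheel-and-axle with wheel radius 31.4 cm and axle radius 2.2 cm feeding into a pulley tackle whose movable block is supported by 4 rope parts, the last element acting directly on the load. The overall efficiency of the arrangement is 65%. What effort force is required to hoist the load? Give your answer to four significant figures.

100.2 N

Lever MA = effort arm / load arm = 294/106 = 2.7736.
Wheel-and-axle MA = R/r = 31.4/2.2 = 14.273.
Block-and-tackle MA = number of supporting rope parts = 4.
Combined ideal MA = 2.7736 × 14.273 × 4 = 158.35.
Actual MA = 158.35 × 0.65 = 102.93.
Effort = load / actual MA = 10308 / 102.93 = 100.15 N.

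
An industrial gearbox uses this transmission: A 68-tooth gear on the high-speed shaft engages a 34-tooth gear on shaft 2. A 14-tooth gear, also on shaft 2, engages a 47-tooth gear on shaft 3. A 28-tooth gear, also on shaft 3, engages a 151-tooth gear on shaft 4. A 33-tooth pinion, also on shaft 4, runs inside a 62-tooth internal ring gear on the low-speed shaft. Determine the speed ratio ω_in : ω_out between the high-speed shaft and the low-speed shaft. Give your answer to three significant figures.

Each stage contributes driven/driver: gear mesh 34/68 = 0.5, gear mesh 47/14 = 3.3571, gear mesh 151/28 = 5.3929, internal gear 62/33 = 1.8788.
Overall: 0.5 × 3.3571 × 5.3929 × 1.8788 = 17.007.

17.0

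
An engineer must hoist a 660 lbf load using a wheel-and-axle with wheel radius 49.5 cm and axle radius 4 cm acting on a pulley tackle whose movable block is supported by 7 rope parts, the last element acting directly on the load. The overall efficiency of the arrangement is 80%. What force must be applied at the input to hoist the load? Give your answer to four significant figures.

Wheel-and-axle MA = R/r = 49.5/4 = 12.375.
Block-and-tackle MA = number of supporting rope parts = 7.
Combined ideal MA = 12.375 × 7 = 86.625.
Actual MA = 86.625 × 0.80 = 69.3.
Effort = load / actual MA = 660 / 69.3 = 9.5238 lbf.

9.524 lbf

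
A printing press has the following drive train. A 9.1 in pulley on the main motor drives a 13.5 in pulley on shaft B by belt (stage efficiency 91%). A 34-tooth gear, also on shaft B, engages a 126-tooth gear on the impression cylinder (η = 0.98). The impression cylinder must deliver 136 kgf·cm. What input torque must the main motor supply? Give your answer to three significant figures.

Overall ratio R = 1.4835 × 3.7059 = 5.4977; overall efficiency η = 0.91 × 0.98 = 0.8918.
Input torque = output torque / (R × η) = 136 / (5.4977 × 0.8918) = 27.739 kgf·cm.

27.7 kgf·cm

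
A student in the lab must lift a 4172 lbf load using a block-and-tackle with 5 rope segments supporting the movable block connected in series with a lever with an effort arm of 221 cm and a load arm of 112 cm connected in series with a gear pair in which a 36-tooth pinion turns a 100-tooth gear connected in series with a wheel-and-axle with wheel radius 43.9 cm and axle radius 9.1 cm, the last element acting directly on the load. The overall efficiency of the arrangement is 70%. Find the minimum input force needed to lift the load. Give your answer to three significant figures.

Block-and-tackle MA = number of supporting rope parts = 5.
Lever MA = effort arm / load arm = 221/112 = 1.9732.
Gear pair MA = 100/36 = 2.7778.
Wheel-and-axle MA = R/r = 43.9/9.1 = 4.8242.
Combined ideal MA = 5 × 1.9732 × 2.7778 × 4.8242 = 132.21.
Actual MA = 132.21 × 0.70 = 92.547.
Effort = load / actual MA = 4172 / 92.547 = 45.08 lbf.

45.1 lbf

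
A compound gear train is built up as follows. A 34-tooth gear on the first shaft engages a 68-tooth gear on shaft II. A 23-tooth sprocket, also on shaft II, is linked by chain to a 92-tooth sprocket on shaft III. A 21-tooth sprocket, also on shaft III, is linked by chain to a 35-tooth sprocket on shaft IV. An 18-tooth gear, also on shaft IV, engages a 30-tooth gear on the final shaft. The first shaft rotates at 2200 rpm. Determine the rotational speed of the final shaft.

gear mesh 68/34 = 2 → 2200/2 = 1100 rpm
chain 92/23 = 4 → 1100/4 = 275 rpm
chain 35/21 = 1.6667 → 275/1.6667 = 165 rpm
gear mesh 30/18 = 1.6667 → 165/1.6667 = 99 rpm

99 rpm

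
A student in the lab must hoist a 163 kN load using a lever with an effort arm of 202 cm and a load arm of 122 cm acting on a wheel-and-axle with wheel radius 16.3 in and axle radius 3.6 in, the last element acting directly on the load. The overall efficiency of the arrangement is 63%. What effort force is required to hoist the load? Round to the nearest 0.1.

Lever MA = effort arm / load arm = 202/122 = 1.6557.
Wheel-and-axle MA = R/r = 16.3/3.6 = 4.5278.
Combined ideal MA = 1.6557 × 4.5278 = 7.4968.
Actual MA = 7.4968 × 0.63 = 4.723.
Effort = load / actual MA = 163 / 4.723 = 34.512 kN.

34.5 kN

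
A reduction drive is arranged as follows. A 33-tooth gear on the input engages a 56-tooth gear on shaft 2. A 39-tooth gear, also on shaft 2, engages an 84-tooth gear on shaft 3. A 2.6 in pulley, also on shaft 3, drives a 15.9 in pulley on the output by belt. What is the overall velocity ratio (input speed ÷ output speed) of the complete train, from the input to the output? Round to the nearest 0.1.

Each stage contributes driven/driver: gear mesh 56/33 = 1.697, gear mesh 84/39 = 2.1538, belt 15.9/2.6 = 6.1154.
Overall: 1.697 × 2.1538 × 6.1154 = 22.352.

22.4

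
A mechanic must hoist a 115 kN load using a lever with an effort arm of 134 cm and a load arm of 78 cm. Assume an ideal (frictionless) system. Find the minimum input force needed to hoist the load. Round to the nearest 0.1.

66.9 kN

Lever MA = effort arm / load arm = 134/78 = 1.7179.
Effort = load / MA = 115 / 1.7179 = 66.94 kN.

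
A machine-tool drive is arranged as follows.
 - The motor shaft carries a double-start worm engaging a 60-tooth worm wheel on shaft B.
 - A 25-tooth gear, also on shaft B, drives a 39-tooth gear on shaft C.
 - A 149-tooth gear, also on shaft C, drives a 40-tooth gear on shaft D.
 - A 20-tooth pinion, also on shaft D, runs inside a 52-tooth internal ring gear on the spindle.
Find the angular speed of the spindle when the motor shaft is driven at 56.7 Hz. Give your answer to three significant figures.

the motor shaft → shaft B (worm, 60/2): 56.7 ÷ 30 = 1.89 Hz
shaft B → shaft C (gear mesh, 39/25): 1.89 ÷ 1.56 = 1.2115 Hz
shaft C → shaft D (gear mesh, 40/149): 1.2115 ÷ 0.26846 = 4.513 Hz
shaft D → the spindle (internal gear, 52/20): 4.513 ÷ 2.6 = 1.7358 Hz

1.74 Hz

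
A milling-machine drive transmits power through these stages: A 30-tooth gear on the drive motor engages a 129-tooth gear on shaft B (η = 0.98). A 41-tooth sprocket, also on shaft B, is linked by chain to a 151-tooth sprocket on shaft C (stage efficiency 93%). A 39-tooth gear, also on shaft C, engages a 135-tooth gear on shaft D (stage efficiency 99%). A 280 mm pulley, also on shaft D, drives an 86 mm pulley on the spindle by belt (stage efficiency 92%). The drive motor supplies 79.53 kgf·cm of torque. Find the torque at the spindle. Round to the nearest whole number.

1112 kgf·cm

gear mesh 129/30 = 4.3 → τ = 79.53·4.3·0.98 = 335.14 kgf·cm
chain 151/41 = 3.6829 → τ = 335.14·3.6829·0.93 = 1147.9 kgf·cm
gear mesh 135/39 = 3.4615 → τ = 1147.9·3.4615·0.99 = 3933.7 kgf·cm
belt 86/280 = 0.30714 → τ = 3933.7·0.30714·0.92 = 1111.6 kgf·cm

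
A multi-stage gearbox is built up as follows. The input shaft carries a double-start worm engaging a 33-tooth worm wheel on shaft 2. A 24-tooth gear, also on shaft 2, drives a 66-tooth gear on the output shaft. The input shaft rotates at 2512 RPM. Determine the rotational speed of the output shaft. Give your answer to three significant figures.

55.4 RPM

the input shaft → shaft 2 (worm, 33/2): 2512 ÷ 16.5 = 152.24 RPM
shaft 2 → the output shaft (gear mesh, 66/24): 152.24 ÷ 2.75 = 55.361 RPM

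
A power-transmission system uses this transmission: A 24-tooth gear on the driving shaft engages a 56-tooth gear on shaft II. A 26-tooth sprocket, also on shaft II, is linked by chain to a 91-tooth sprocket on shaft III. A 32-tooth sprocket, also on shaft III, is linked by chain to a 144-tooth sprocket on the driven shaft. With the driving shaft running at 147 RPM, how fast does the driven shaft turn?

the driving shaft → shaft II (gear mesh, 56/24): 147 ÷ 2.3333 = 63 RPM
shaft II → shaft III (chain, 91/26): 63 ÷ 3.5 = 18 RPM
shaft III → the driven shaft (chain, 144/32): 18 ÷ 4.5 = 4 RPM

4 RPM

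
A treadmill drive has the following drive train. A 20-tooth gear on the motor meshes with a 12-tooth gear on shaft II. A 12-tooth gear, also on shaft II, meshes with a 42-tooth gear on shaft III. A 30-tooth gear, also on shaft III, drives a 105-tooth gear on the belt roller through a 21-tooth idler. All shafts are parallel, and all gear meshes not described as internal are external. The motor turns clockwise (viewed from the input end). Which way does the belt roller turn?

the motor → shaft II: external mesh, 1 reversal → CCW.
shaft II → shaft III: external mesh, 1 reversal → CW.
shaft III → the belt roller: driver → idler → driven is 2 external meshes, 2 reversals → CW.
4 reversals in total — an even number — so the belt roller turns the same way as the motor.

clockwise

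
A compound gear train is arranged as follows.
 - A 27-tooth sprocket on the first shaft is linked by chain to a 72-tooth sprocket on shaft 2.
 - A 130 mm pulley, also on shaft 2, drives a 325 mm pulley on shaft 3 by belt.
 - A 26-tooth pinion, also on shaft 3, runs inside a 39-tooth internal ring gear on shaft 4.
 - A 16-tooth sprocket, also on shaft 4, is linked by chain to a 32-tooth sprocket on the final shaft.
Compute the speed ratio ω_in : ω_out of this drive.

Each stage contributes driven/driver: chain 72/27 = 2.6667, belt 325/130 = 2.5, internal gear 39/26 = 1.5, chain 32/16 = 2.
Overall: 2.6667 × 2.5 × 1.5 × 2 = 20.

20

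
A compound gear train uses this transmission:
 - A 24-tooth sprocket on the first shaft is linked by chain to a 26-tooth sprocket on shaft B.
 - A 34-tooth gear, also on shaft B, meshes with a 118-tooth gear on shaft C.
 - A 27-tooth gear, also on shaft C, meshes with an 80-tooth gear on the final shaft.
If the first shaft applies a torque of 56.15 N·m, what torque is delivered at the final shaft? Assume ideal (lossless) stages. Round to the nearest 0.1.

Chain: ratio = 26/24 = 1.0833; torque at shaft B = 56.15 × 1.0833 = 60.829 N·m.
Gear mesh: ratio = 118/34 = 3.4706; torque at shaft C = 60.829 × 3.4706 = 211.11 N·m.
Gear mesh: ratio = 80/27 = 2.963; torque at the final shaft = 211.11 × 2.963 = 625.52 N·m.

625.5 N·m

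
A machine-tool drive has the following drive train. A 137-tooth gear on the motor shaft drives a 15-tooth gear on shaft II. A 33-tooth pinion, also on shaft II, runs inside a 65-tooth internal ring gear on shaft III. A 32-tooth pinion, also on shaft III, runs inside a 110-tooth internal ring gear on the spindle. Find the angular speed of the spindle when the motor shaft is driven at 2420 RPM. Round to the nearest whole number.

gear mesh 15/137 = 0.10949 → 2420/0.10949 = 22103 RPM
internal gear 65/33 = 1.9697 → 22103/1.9697 = 11221 RPM
internal gear 110/32 = 3.4375 → 11221/3.4375 = 3264.4 RPM

3264 RPM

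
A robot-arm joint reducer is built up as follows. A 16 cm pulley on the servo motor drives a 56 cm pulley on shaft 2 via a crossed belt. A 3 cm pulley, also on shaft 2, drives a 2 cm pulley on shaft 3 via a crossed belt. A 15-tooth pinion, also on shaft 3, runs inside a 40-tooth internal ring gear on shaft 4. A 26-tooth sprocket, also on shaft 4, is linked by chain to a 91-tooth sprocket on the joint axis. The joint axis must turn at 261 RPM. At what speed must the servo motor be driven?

Overall ratio R = 3.5 × 0.66667 × 2.6667 × 3.5 = 21.778.
Required input speed = output speed × R = 261 × 21.778 = 5684 RPM.

5684 RPM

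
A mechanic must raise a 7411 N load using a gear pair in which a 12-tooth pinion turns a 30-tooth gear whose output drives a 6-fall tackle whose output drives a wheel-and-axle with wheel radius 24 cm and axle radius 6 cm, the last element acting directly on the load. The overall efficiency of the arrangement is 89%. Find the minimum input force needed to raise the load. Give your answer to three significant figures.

Gear pair MA = 30/12 = 2.5.
Block-and-tackle MA = number of supporting rope parts = 6.
Wheel-and-axle MA = R/r = 24/6 = 4.
Combined ideal MA = 2.5 × 6 × 4 = 60.
Actual MA = 60 × 0.89 = 53.4.
Effort = load / actual MA = 7411 / 53.4 = 138.78 N.

139 N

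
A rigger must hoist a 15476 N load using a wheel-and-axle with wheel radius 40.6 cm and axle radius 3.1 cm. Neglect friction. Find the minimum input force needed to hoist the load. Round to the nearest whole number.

Wheel-and-axle MA = R/r = 40.6/3.1 = 13.097.
Effort = load / MA = 15476 / 13.097 = 1181.7 N.

1182 N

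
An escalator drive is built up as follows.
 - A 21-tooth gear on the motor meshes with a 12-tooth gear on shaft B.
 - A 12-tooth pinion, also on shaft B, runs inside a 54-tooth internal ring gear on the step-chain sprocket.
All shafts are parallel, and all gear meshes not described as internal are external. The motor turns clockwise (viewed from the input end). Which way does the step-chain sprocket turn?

counterclockwise

the motor → shaft B: external mesh, 1 reversal → CCW.
shaft B → the step-chain sprocket: internal mesh, same direction → CCW.
1 reversal in total — an odd number — so the step-chain sprocket turns opposite to the motor.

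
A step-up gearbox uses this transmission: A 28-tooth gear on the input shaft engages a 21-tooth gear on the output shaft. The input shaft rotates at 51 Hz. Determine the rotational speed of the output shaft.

gear mesh 21/28 = 0.75 → 51/0.75 = 68 Hz

68 Hz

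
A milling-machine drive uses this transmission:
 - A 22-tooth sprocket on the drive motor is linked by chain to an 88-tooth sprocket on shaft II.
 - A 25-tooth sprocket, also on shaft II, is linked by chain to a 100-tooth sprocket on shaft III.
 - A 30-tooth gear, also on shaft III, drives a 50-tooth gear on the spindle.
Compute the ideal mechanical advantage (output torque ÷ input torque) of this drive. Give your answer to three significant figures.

Each stage contributes driven/driver: chain 88/22 = 4, chain 100/25 = 4, gear mesh 50/30 = 1.6667.
Overall: 4 × 4 × 1.6667 = 26.667.

26.7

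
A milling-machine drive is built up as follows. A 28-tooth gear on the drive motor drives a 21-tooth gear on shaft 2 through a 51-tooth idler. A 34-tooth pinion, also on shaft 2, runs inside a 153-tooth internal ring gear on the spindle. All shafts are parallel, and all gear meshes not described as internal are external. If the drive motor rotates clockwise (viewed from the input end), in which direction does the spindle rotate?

clockwise

the drive motor → shaft 2: driver → idler → driven is 2 external meshes, 2 reversals → CW.
shaft 2 → the spindle: internal mesh, same direction → CW.
2 reversals in total — an even number — so the spindle turns the same way as the drive motor.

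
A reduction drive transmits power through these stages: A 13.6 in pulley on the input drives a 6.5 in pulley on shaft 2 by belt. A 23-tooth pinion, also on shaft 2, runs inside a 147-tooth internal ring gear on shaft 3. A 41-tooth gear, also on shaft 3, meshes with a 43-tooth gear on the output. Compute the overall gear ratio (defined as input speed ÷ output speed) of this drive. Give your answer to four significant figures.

Each stage contributes driven/driver: belt 6.5/13.6 = 0.47794, internal gear 147/23 = 6.3913, gear mesh 43/41 = 1.0488.
Overall: 0.47794 × 6.3913 × 1.0488 = 3.2037.

3.204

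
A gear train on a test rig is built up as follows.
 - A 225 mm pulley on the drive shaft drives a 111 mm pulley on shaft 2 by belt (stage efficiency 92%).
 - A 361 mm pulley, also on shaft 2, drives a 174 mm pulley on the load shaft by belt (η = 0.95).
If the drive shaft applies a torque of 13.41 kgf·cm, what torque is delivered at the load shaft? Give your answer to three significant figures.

Belt: ratio = 111/225 = 0.49333; torque at shaft 2 = 13.41 × 0.49333 × 0.92 = 6.0864 kgf·cm.
Belt: ratio = 174/361 = 0.48199; torque at the load shaft = 6.0864 × 0.48199 × 0.95 = 2.7869 kgf·cm.

2.79 kgf·cm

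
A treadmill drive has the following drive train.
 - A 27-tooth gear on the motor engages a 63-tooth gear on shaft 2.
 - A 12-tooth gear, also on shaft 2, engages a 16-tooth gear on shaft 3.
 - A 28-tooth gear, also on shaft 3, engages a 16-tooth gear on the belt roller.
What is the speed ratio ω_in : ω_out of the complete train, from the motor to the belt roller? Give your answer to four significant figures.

Each stage contributes driven/driver: gear mesh 63/27 = 2.3333, gear mesh 16/12 = 1.3333, gear mesh 16/28 = 0.57143.
Overall: 2.3333 × 1.3333 × 0.57143 = 1.7778.

1.778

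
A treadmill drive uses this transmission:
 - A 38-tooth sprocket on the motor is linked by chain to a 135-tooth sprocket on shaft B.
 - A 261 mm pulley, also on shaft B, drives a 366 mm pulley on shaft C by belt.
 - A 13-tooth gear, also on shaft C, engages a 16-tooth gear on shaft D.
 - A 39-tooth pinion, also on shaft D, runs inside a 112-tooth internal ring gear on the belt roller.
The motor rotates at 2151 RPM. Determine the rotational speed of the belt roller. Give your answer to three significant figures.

122 RPM

chain 135/38 = 3.5526 → 2151/3.5526 = 605.47 RPM
belt 366/261 = 1.4023 → 605.47/1.4023 = 431.77 RPM
gear mesh 16/13 = 1.2308 → 431.77/1.2308 = 350.81 RPM
internal gear 112/39 = 2.8718 → 350.81/2.8718 = 122.16 RPM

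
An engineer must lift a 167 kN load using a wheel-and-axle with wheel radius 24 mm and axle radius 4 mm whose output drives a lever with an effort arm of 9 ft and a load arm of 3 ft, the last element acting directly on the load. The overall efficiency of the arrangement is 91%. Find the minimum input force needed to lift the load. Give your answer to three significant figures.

10.2 kN

Wheel-and-axle MA = R/r = 24/4 = 6.
Lever MA = effort arm / load arm = 9/3 = 3.
Combined ideal MA = 6 × 3 = 18.
Actual MA = 18 × 0.91 = 16.38.
Effort = load / actual MA = 167 / 16.38 = 10.195 kN.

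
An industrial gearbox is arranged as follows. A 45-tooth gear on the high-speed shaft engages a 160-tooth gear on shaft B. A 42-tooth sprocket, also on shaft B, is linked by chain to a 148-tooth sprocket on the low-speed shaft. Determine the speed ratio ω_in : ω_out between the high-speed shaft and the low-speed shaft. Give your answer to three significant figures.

12.5

Each stage contributes driven/driver: gear mesh 160/45 = 3.5556, chain 148/42 = 3.5238.
Overall: 3.5556 × 3.5238 = 12.529.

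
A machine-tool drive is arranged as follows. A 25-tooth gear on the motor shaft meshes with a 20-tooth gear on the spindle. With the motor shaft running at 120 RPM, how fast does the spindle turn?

the motor shaft → the spindle (gear mesh, 20/25): 120 ÷ 0.8 = 150 RPM

150 RPM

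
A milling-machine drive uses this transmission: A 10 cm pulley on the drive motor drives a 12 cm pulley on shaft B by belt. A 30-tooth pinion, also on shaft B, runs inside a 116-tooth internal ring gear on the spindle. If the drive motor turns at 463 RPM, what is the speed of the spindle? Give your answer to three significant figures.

belt 12/10 = 1.2 → 463/1.2 = 385.83 RPM
internal gear 116/30 = 3.8667 → 385.83/3.8667 = 99.784 RPM

99.8 RPM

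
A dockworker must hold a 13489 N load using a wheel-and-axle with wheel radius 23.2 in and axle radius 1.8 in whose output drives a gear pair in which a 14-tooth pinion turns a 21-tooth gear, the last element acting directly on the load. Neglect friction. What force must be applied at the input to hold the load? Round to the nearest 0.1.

697.7 N

Wheel-and-axle MA = R/r = 23.2/1.8 = 12.889.
Gear pair MA = 21/14 = 1.5.
Combined ideal MA = 12.889 × 1.5 = 19.333.
Effort = load / MA = 13489 / 19.333 = 697.71 N.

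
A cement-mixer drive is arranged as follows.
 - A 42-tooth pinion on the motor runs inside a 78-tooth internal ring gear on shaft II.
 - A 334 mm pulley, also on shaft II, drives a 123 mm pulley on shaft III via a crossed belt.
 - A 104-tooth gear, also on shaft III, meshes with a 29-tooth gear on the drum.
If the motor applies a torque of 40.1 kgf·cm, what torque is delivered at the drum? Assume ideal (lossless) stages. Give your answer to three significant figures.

After the internal gear (78/42): 40.1 × 1.8571 = 74.471 kgf·cm
After the belt (123/334): 74.471 × 0.36826 = 27.425 kgf·cm
After the gear mesh (29/104): 27.425 × 0.27885 = 7.6474 kgf·cm

7.65 kgf·cm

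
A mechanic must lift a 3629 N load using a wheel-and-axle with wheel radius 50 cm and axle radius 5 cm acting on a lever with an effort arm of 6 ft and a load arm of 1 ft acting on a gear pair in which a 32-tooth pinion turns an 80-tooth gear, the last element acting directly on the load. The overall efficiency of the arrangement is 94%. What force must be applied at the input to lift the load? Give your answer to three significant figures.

25.7 N

Wheel-and-axle MA = R/r = 50/5 = 10.
Lever MA = effort arm / load arm = 6/1 = 6.
Gear pair MA = 80/32 = 2.5.
Combined ideal MA = 10 × 6 × 2.5 = 150.
Actual MA = 150 × 0.94 = 141.
Effort = load / actual MA = 3629 / 141 = 25.738 N.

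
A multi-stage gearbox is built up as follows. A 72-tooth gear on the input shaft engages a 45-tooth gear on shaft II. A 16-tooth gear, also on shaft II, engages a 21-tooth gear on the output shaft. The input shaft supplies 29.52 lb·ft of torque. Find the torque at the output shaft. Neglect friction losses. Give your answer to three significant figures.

24.2 lb·ft

gear mesh 45/72 = 0.625 → τ = 29.52·0.625 = 18.45 lb·ft
gear mesh 21/16 = 1.3125 → τ = 18.45·1.3125 = 24.216 lb·ft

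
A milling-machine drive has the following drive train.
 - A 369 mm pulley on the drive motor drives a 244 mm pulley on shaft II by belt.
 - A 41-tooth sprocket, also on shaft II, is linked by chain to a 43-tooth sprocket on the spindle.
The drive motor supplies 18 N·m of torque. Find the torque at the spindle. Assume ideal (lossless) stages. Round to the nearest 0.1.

After the belt (244/369): 18 × 0.66125 = 11.902 N·m
After the chain (43/41): 11.902 × 1.0488 = 12.483 N·m

12.5 N·m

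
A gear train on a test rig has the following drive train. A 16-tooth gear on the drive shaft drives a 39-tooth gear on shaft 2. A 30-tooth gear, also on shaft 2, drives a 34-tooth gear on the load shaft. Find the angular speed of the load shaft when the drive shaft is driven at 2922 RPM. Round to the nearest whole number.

Gear mesh: ratio = 39/16 = 2.4375, so shaft 2 turns at 2922 / 2.4375 = 1198.8 RPM.
Gear mesh: ratio = 34/30 = 1.1333, so the load shaft turns at 1198.8 / 1.1333 = 1057.7 RPM.

1058 RPM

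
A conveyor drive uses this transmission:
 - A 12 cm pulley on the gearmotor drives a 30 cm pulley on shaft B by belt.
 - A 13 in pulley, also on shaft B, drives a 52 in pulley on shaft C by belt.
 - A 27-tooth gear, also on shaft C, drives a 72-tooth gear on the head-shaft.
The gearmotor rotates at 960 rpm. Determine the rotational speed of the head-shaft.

the gearmotor → shaft B (belt, 30/12): 960 ÷ 2.5 = 384 rpm
shaft B → shaft C (belt, 52/13): 384 ÷ 4 = 96 rpm
shaft C → the head-shaft (gear mesh, 72/27): 96 ÷ 2.6667 = 36 rpm

36 rpm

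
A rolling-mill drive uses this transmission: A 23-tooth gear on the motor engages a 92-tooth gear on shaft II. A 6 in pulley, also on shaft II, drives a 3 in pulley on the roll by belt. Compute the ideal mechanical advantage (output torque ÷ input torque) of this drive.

2

Each stage contributes driven/driver: gear mesh 92/23 = 4, belt 3/6 = 0.5.
Overall: 4 × 0.5 = 2.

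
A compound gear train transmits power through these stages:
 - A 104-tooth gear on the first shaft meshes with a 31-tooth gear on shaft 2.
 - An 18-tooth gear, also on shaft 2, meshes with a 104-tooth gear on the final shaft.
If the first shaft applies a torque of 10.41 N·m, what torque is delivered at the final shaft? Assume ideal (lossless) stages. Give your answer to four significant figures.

17.93 N·m

After the gear mesh (31/104): 10.41 × 0.29808 = 3.103 N·m
After the gear mesh (104/18): 3.103 × 5.7778 = 17.928 N·m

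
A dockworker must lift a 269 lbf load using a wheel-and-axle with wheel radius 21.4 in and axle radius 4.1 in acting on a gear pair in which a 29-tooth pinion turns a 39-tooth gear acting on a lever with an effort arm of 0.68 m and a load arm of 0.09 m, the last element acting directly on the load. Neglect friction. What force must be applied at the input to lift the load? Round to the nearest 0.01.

Wheel-and-axle MA = R/r = 21.4/4.1 = 5.2195.
Gear pair MA = 39/29 = 1.3448.
Lever MA = effort arm / load arm = 0.68/0.09 = 7.5556.
Combined ideal MA = 5.2195 × 1.3448 × 7.5556 = 53.035.
Effort = load / MA = 269 / 53.035 = 5.0721 lbf.

5.07 lbf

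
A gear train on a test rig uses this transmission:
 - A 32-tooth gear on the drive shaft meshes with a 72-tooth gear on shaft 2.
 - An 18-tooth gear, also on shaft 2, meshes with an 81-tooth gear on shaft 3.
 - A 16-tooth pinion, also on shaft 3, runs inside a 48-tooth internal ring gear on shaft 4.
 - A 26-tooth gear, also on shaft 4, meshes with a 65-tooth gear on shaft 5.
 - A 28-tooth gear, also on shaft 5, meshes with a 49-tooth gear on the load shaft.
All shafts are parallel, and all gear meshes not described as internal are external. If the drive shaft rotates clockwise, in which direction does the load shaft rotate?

the drive shaft → shaft 2: external mesh, 1 reversal → CCW.
shaft 2 → shaft 3: external mesh, 1 reversal → CW.
shaft 3 → shaft 4: internal mesh, same direction → CW.
shaft 4 → shaft 5: external mesh, 1 reversal → CCW.
shaft 5 → the load shaft: external mesh, 1 reversal → CW.
4 reversals in total — an even number — so the load shaft turns the same way as the drive shaft.

clockwise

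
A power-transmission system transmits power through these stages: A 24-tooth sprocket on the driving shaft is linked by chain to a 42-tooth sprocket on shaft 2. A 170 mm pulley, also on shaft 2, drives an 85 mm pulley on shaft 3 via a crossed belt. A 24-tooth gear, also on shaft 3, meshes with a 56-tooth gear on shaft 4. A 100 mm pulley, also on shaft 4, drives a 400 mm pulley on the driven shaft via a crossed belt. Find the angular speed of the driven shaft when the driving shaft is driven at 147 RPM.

Chain: ratio = 42/24 = 1.75, so shaft 2 turns at 147 / 1.75 = 84 RPM.
Belt: ratio = 85/170 = 0.5, so shaft 3 turns at 84 / 0.5 = 168 RPM.
Gear mesh: ratio = 56/24 = 2.3333, so shaft 4 turns at 168 / 2.3333 = 72 RPM.
Belt: ratio = 400/100 = 4, so the driven shaft turns at 72 / 4 = 18 RPM.

18 RPM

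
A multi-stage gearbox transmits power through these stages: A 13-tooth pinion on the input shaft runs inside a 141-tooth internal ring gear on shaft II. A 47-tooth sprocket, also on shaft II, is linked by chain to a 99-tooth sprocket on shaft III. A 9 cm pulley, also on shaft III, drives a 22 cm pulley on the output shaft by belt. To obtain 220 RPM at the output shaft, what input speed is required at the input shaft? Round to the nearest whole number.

Overall ratio R = 10.846 × 2.1064 × 2.4444 = 55.846.
Required input speed = output speed × R = 220 × 55.846 = 12286 RPM.

12286 RPM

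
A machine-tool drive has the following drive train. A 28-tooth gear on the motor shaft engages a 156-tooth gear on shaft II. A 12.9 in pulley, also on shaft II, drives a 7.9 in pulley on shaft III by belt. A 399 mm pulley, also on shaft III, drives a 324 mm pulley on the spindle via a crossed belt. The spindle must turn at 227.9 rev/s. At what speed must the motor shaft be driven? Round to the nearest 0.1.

631.4 rev/s

Overall ratio R = 5.5714 × 0.6124 × 0.81203 = 2.7706.
Required input speed = output speed × R = 227.9 × 2.7706 = 631.42 rev/s.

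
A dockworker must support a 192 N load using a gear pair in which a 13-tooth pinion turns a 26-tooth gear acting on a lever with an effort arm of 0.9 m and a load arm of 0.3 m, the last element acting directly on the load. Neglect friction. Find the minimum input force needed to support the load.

Gear pair MA = 26/13 = 2.
Lever MA = effort arm / load arm = 0.9/0.3 = 3.
Combined ideal MA = 2 × 3 = 6.
Effort = load / MA = 192 / 6 = 32 N.

32 N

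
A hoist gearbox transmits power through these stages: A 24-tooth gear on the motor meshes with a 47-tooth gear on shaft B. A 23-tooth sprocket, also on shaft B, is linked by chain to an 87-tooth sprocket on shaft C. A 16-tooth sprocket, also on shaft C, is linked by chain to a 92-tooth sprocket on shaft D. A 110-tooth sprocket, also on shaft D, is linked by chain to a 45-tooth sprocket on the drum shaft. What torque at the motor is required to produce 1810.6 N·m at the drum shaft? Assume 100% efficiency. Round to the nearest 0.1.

Overall ratio R = 1.9583 × 3.7826 × 5.75 × 0.40909 = 17.425.
Input torque = output torque / R = 1810.6 / 17.425 = 103.91 N·m.

103.9 N·m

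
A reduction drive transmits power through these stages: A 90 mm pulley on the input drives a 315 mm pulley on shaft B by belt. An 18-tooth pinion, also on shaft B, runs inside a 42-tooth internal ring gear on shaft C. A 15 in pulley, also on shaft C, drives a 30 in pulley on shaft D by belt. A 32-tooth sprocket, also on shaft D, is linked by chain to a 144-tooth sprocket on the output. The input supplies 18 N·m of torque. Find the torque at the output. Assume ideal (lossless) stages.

belt 315/90 = 3.5 → τ = 18·3.5 = 63 N·m
internal gear 42/18 = 2.3333 → τ = 63·2.3333 = 147 N·m
belt 30/15 = 2 → τ = 147·2 = 294 N·m
chain 144/32 = 4.5 → τ = 294·4.5 = 1323 N·m

1323 N·m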